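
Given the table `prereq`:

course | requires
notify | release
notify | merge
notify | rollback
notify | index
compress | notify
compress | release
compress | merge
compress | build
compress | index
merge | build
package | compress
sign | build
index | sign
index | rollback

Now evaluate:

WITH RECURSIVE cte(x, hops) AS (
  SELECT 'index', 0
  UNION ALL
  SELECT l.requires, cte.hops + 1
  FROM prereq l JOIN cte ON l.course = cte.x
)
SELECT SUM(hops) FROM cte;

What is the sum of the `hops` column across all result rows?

Base: (index, hops=0).
Iteration 1: edges from {index} -> (rollback, hops=1), (sign, hops=1).
Iteration 2: edges from {rollback,sign} -> (build, hops=2).
Iteration 3: no outgoing edges from {build}; recursion stops.
SUM(hops) = 0 + 1 + 1 + 2 = 4.

4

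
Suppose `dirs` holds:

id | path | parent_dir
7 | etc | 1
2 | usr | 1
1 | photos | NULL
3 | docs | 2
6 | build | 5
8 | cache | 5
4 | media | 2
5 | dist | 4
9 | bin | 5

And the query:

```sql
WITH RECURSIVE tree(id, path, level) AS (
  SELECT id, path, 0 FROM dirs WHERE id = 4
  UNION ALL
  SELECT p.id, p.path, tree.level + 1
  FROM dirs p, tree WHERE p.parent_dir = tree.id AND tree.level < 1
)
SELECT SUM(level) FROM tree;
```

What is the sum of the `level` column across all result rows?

Base: id=4 (media) at level 0.
Iteration 1: rows with parent_dir in {4} -> dist (id 5, level 1).
Iteration 2: level < 1 fails for all current rows; recursion stops.
SUM(level) = 0 + 1 = 1.

1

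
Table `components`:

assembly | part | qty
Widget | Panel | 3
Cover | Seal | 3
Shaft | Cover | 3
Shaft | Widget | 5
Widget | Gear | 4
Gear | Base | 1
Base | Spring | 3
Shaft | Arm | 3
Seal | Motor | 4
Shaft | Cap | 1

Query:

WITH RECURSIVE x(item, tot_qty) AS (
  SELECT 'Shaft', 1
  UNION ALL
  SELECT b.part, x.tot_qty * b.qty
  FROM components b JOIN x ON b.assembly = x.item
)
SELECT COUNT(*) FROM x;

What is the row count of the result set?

11

Base: (Shaft, tot_qty=1).
Iteration 1: components of {Shaft} -> Arm = 1*3 = 3, Cap = 1*1 = 1, Cover = 1*3 = 3, Widget = 1*5 = 5.
Iteration 2: components of {Arm,Cap,Cover,Widget} -> Gear = 5*4 = 20, Panel = 5*3 = 15, Seal = 3*3 = 9.
Iteration 3: components of {Gear,Panel,Seal} -> Base = 20*1 = 20, Motor = 9*4 = 36.
Iteration 4: components of {Base,Motor} -> Spring = 20*3 = 60.
Iteration 5: no further components; recursion stops.
Total rows emitted: 11.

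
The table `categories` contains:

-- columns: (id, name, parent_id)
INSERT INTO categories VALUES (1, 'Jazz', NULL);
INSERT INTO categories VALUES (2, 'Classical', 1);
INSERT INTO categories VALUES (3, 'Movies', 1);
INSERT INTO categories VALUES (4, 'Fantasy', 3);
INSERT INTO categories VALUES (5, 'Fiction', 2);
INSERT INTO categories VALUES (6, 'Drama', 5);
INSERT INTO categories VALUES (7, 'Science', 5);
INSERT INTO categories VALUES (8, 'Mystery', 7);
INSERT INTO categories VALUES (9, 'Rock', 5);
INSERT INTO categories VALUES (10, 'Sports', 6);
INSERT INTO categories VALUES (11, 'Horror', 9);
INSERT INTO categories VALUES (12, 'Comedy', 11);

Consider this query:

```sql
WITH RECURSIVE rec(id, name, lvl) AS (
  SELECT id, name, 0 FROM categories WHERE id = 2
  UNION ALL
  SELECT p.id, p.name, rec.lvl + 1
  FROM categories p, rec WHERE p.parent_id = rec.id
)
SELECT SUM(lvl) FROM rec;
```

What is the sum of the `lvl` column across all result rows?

20

Base: id=2 (Classical) at lvl 0.
Iteration 1: rows with parent_id in {2} -> Fiction (id 5, lvl 1).
Iteration 2: rows with parent_id in {5} -> Drama (id 6, lvl 2), Science (id 7, lvl 2), Rock (id 9, lvl 2).
Iteration 3: rows with parent_id in {6,7,9} -> Mystery (id 8, lvl 3), Sports (id 10, lvl 3), Horror (id 11, lvl 3).
Iteration 4: rows with parent_id in {8,10,11} -> Comedy (id 12, lvl 4).
Iteration 5: no rows with parent_id in {12}; recursion stops.
SUM(lvl) = 0 + 1 + 2 + 2 + 2 + 3 + 3 + 3 + 4 = 20.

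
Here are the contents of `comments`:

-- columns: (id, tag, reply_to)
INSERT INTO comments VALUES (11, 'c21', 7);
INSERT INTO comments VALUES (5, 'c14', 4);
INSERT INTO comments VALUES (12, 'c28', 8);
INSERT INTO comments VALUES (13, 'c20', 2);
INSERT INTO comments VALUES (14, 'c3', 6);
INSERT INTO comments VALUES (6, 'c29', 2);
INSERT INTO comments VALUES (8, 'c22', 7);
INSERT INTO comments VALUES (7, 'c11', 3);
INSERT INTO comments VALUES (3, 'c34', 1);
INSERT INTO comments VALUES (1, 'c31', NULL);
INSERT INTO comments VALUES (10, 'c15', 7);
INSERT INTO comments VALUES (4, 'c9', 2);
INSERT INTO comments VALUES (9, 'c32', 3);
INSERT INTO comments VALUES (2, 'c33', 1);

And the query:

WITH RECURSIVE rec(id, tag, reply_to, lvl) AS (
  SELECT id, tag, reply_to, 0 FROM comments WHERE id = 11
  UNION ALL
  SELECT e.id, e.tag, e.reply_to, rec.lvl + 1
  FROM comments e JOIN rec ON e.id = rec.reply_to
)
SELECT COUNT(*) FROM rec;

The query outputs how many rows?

4

Base: id=11 (c21), reply_to=7, lvl 0.
Iteration 1: join on id=7 -> c11 (id 7, reply_to=3, lvl 1).
Iteration 2: join on id=3 -> c34 (id 3, reply_to=1, lvl 2).
Iteration 3: join on id=1 -> c31 (id 1, reply_to=NULL, lvl 3).
Iteration 4: reply_to is NULL; no match; recursion stops.
Total rows emitted: 4.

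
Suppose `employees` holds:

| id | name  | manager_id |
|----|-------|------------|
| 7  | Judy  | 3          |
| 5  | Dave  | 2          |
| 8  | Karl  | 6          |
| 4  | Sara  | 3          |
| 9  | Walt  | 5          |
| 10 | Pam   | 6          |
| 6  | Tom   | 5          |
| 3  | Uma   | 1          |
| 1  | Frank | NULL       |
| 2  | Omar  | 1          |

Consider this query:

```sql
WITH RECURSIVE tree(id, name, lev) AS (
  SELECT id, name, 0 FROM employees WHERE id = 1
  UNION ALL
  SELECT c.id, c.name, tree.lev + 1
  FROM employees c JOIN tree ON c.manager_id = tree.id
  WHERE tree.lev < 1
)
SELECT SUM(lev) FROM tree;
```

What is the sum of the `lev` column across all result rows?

2

Base: id=1 (Frank) at lev 0.
Iteration 1: rows with manager_id in {1} -> Omar (id 2, lev 1), Uma (id 3, lev 1).
Iteration 2: lev < 1 fails for all current rows; recursion stops.
SUM(lev) = 0 + 1 + 1 = 2.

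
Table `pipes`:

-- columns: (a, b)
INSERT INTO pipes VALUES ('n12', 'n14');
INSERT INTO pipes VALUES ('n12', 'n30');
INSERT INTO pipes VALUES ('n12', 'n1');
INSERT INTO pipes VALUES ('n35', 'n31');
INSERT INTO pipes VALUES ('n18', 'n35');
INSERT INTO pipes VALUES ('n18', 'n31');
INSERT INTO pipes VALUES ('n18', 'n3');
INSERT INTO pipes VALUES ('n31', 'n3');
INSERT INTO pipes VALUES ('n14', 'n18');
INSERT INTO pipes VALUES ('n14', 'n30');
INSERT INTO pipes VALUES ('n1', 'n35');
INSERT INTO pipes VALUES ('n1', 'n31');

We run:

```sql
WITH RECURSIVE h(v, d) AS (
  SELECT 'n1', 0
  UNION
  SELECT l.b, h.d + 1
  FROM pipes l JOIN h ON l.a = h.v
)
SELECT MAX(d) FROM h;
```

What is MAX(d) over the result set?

3

Base: (n1, d=0).
Iteration 1: edges from {n1} -> (n31, d=1), (n35, d=1).
Iteration 2: edges from {n31,n35} -> (n3, d=2), (n31, d=2).
Iteration 3: edges from {n3,n31} -> (n3, d=3).
Iteration 4: no outgoing edges from {n3}; recursion stops.
d values: 0, 1, 1, 2, 2, 3; the maximum is 3.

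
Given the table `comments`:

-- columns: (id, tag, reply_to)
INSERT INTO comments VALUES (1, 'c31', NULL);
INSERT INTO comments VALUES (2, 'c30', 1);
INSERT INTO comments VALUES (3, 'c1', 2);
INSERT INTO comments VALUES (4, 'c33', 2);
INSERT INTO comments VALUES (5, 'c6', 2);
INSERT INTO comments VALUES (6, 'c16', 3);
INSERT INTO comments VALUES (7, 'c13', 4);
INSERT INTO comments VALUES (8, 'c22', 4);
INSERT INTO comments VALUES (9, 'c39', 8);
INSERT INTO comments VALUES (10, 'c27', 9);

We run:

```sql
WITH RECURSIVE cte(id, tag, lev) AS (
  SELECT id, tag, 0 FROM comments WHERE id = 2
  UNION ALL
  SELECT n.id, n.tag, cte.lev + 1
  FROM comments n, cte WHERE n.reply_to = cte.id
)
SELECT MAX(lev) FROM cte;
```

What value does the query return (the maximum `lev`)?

4

Base: id=2 (c30) at lev 0.
Iteration 1: rows with reply_to in {2} -> c1 (id 3, lev 1), c33 (id 4, lev 1), c6 (id 5, lev 1).
Iteration 2: rows with reply_to in {3,4,5} -> c16 (id 6, lev 2), c13 (id 7, lev 2), c22 (id 8, lev 2).
Iteration 3: rows with reply_to in {6,7,8} -> c39 (id 9, lev 3).
Iteration 4: rows with reply_to in {9} -> c27 (id 10, lev 4).
Iteration 5: no rows with reply_to in {10}; recursion stops.
lev values: 0, 1, 1, 1, 2, 2, 2, 3, 4; the maximum is 4.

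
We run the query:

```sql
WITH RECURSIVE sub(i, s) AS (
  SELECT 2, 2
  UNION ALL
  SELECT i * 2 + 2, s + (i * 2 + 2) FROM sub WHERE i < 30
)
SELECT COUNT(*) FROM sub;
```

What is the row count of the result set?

Base: i=2, s=2.
Iteration 1: 2 < 30 holds -> i = 2 * 2 + 2 = 6, s = 2 + 6 = 8.
Iteration 2: 6 < 30 holds -> i = 6 * 2 + 2 = 14, s = 8 + 14 = 22.
Iteration 3: 14 < 30 holds -> i = 14 * 2 + 2 = 30, s = 22 + 30 = 52.
Iteration 4: 30 < 30 fails; recursion stops.
Total rows emitted: 4.

4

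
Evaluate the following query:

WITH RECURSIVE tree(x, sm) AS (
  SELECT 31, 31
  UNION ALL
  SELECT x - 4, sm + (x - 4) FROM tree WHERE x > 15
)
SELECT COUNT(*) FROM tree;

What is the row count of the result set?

Base: x=31, sm=31.
Iteration 1: 31 > 15 holds -> x = 31 - 4 = 27, sm = 31 + 27 = 58.
Iteration 2: 27 > 15 holds -> x = 27 - 4 = 23, sm = 58 + 23 = 81.
Iteration 3: 23 > 15 holds -> x = 23 - 4 = 19, sm = 81 + 19 = 100.
Iteration 4: 19 > 15 holds -> x = 19 - 4 = 15, sm = 100 + 15 = 115.
Iteration 5: 15 > 15 fails; recursion stops.
Total rows emitted: 5.

5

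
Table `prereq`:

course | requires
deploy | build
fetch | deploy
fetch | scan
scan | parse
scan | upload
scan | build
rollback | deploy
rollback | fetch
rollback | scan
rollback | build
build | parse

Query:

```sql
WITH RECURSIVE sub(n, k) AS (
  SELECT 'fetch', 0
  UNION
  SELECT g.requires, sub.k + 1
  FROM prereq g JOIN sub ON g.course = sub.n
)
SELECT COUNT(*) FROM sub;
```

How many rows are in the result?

7

Base: (fetch, k=0).
Iteration 1: edges from {fetch} -> (deploy, k=1), (scan, k=1).
Iteration 2: edges from {deploy,scan} -> (build, k=2), (parse, k=2), (upload, k=2). [UNION drops 1 duplicate row(s)]
Iteration 3: edges from {build,parse,upload} -> (parse, k=3).
Iteration 4: no outgoing edges from {parse}; recursion stops.
Total rows emitted: 7.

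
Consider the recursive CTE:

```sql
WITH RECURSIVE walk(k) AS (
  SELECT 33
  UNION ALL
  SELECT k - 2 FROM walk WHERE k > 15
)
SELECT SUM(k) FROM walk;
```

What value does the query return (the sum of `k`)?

Base: k=33.
Iteration 1: 33 > 15 holds -> k = 33 - 2 = 31.
Iteration 2: 31 > 15 holds -> k = 31 - 2 = 29.
Iteration 3: 29 > 15 holds -> k = 29 - 2 = 27.
Iteration 4: 27 > 15 holds -> k = 27 - 2 = 25.
Iteration 5: 25 > 15 holds -> k = 25 - 2 = 23.
Iteration 6: 23 > 15 holds -> k = 23 - 2 = 21.
Iteration 7: 21 > 15 holds -> k = 21 - 2 = 19.
Iteration 8: 19 > 15 holds -> k = 19 - 2 = 17.
Iteration 9: 17 > 15 holds -> k = 17 - 2 = 15.
Iteration 10: 15 > 15 fails; recursion stops.
SUM(k) = 33 + 31 + 29 + 27 + 25 + 23 + 21 + 19 + 17 + 15 = 240.

240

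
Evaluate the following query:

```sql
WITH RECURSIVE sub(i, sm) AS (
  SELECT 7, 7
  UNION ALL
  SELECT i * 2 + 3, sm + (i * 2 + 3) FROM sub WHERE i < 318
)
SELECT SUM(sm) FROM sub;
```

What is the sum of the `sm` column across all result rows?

2386

Base: i=7, sm=7.
Iteration 1: 7 < 318 holds -> i = 7 * 2 + 3 = 17, sm = 7 + 17 = 24.
Iteration 2: 17 < 318 holds -> i = 17 * 2 + 3 = 37, sm = 24 + 37 = 61.
Iteration 3: 37 < 318 holds -> i = 37 * 2 + 3 = 77, sm = 61 + 77 = 138.
Iteration 4: 77 < 318 holds -> i = 77 * 2 + 3 = 157, sm = 138 + 157 = 295.
Iteration 5: 157 < 318 holds -> i = 157 * 2 + 3 = 317, sm = 295 + 317 = 612.
Iteration 6: 317 < 318 holds -> i = 317 * 2 + 3 = 637, sm = 612 + 637 = 1249.
Iteration 7: 637 < 318 fails; recursion stops.
SUM(sm) = 7 + 24 + 61 + 138 + 295 + 612 + 1249 = 2386.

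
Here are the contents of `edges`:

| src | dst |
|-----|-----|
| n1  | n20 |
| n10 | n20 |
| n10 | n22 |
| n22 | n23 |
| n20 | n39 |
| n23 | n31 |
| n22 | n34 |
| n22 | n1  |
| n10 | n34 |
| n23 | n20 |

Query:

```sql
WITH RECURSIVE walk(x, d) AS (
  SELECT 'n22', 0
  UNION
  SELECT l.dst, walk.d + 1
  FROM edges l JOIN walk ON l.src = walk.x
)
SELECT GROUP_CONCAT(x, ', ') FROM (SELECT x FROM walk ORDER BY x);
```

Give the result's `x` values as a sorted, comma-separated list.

n1, n20, n22, n23, n31, n34, n39

Base: (n22, d=0).
Iteration 1: edges from {n22} -> (n1, d=1), (n23, d=1), (n34, d=1).
Iteration 2: edges from {n1,n23,n34} -> (n20, d=2), (n31, d=2). [UNION drops 1 duplicate row(s)]
Iteration 3: edges from {n20,n31} -> (n39, d=3).
Iteration 4: no outgoing edges from {n39}; recursion stops.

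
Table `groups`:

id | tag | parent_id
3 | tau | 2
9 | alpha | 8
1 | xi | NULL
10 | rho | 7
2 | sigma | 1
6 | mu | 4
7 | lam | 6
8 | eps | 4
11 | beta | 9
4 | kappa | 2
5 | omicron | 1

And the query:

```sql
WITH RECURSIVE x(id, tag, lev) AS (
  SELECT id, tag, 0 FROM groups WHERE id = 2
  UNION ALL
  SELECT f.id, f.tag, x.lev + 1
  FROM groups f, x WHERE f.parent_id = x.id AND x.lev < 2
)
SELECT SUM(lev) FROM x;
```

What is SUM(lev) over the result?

Base: id=2 (sigma) at lev 0.
Iteration 1: rows with parent_id in {2} -> tau (id 3, lev 1), kappa (id 4, lev 1).
Iteration 2: rows with parent_id in {3,4} -> mu (id 6, lev 2), eps (id 8, lev 2).
Iteration 3: lev < 2 fails for all current rows; recursion stops.
SUM(lev) = 0 + 1 + 1 + 2 + 2 = 6.

6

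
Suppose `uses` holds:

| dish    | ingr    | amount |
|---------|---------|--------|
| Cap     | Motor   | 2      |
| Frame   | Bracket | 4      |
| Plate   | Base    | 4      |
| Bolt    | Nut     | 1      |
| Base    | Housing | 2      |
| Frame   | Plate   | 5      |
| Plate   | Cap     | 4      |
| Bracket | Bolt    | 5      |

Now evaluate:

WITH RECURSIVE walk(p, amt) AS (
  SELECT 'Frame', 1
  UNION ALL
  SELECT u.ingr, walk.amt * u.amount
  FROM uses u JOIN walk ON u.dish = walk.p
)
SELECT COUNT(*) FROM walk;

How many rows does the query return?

9

Base: (Frame, amt=1).
Iteration 1: components of {Frame} -> Bracket = 1*4 = 4, Plate = 1*5 = 5.
Iteration 2: components of {Bracket,Plate} -> Base = 5*4 = 20, Bolt = 4*5 = 20, Cap = 5*4 = 20.
Iteration 3: components of {Base,Bolt,Cap} -> Housing = 20*2 = 40, Motor = 20*2 = 40, Nut = 20*1 = 20.
Iteration 4: no further components; recursion stops.
Total rows emitted: 9.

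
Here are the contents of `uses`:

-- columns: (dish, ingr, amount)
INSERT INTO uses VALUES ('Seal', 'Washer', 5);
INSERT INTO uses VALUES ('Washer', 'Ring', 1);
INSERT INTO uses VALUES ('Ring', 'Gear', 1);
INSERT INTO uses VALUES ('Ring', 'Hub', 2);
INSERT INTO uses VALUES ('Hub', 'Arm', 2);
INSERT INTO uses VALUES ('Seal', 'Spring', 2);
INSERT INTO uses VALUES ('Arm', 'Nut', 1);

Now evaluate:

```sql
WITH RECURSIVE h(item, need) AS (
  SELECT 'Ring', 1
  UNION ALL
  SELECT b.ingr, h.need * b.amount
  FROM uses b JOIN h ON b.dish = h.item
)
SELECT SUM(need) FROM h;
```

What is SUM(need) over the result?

12

Base: (Ring, need=1).
Iteration 1: components of {Ring} -> Gear = 1*1 = 1, Hub = 1*2 = 2.
Iteration 2: components of {Gear,Hub} -> Arm = 2*2 = 4.
Iteration 3: components of {Arm} -> Nut = 4*1 = 4.
Iteration 4: no further components; recursion stops.
SUM(need) = 1 + 1 + 2 + 4 + 4 = 12.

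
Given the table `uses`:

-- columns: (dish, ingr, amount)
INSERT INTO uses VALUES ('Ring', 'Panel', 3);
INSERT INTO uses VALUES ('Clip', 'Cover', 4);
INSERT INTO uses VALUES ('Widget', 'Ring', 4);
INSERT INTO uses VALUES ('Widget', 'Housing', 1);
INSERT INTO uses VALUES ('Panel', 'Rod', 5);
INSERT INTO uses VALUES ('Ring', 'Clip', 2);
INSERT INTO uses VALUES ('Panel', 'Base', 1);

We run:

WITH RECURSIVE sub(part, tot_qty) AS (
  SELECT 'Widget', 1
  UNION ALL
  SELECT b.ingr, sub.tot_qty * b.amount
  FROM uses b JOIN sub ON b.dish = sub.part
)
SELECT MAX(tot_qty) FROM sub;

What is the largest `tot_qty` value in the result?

60

Base: (Widget, tot_qty=1).
Iteration 1: components of {Widget} -> Housing = 1*1 = 1, Ring = 1*4 = 4.
Iteration 2: components of {Housing,Ring} -> Clip = 4*2 = 8, Panel = 4*3 = 12.
Iteration 3: components of {Clip,Panel} -> Base = 12*1 = 12, Cover = 8*4 = 32, Rod = 12*5 = 60.
Iteration 4: no further components; recursion stops.
tot_qty values: 1, 1, 4, 12, 8, 60, 12, 32; the maximum is 60.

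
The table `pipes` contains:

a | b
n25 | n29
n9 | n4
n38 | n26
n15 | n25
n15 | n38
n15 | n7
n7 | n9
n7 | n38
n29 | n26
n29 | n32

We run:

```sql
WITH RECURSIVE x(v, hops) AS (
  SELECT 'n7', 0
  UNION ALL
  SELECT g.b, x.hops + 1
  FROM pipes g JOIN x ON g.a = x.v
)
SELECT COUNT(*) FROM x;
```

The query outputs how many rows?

5

Base: (n7, hops=0).
Iteration 1: edges from {n7} -> (n38, hops=1), (n9, hops=1).
Iteration 2: edges from {n38,n9} -> (n26, hops=2), (n4, hops=2).
Iteration 3: no outgoing edges from {n26,n4}; recursion stops.
Total rows emitted: 5.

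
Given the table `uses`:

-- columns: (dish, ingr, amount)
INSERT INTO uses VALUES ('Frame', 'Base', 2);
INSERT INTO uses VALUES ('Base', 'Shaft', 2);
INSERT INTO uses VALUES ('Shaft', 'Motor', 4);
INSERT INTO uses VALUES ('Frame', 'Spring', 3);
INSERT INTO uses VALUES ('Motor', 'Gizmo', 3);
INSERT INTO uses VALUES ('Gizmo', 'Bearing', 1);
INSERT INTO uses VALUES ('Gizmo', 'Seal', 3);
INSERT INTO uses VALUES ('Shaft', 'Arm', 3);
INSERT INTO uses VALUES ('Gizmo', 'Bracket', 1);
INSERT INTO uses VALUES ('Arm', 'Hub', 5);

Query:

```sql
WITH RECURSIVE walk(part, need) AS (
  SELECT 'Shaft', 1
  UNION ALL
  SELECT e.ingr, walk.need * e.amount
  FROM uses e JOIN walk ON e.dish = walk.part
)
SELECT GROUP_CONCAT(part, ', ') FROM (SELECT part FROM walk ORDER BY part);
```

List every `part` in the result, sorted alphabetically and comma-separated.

Base: (Shaft, need=1).
Iteration 1: components of {Shaft} -> Arm = 1*3 = 3, Motor = 1*4 = 4.
Iteration 2: components of {Arm,Motor} -> Gizmo = 4*3 = 12, Hub = 3*5 = 15.
Iteration 3: components of {Gizmo,Hub} -> Bearing = 12*1 = 12, Bracket = 12*1 = 12, Seal = 12*3 = 36.
Iteration 4: no further components; recursion stops.

Arm, Bearing, Bracket, Gizmo, Hub, Motor, Seal, Shaft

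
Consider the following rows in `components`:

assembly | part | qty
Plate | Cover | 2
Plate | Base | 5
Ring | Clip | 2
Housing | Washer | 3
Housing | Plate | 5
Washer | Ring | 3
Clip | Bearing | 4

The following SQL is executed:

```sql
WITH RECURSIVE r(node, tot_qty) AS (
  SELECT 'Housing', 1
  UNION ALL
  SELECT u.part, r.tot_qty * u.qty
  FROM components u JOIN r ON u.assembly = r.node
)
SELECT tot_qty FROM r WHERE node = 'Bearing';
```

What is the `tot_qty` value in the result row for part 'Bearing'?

72

Base: (Housing, tot_qty=1).
Iteration 1: components of {Housing} -> Plate = 1*5 = 5, Washer = 1*3 = 3.
Iteration 2: components of {Plate,Washer} -> Base = 5*5 = 25, Cover = 5*2 = 10, Ring = 3*3 = 9.
Iteration 3: components of {Base,Cover,Ring} -> Clip = 9*2 = 18.
Iteration 4: components of {Clip} -> Bearing = 18*4 = 72.
Iteration 5: no further components; recursion stops.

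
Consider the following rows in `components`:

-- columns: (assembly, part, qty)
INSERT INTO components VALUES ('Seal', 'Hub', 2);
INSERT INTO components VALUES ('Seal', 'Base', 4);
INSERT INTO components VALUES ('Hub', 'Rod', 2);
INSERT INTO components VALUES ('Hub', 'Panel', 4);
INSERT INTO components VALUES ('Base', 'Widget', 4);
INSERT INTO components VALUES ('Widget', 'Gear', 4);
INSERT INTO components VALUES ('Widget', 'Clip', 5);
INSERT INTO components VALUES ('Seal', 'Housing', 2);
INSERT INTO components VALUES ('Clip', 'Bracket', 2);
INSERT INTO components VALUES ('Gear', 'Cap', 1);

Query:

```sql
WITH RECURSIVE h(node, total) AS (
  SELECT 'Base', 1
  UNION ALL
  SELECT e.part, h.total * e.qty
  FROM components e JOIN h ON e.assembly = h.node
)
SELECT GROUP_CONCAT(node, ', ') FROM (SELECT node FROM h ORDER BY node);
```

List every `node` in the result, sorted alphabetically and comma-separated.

Base: (Base, total=1).
Iteration 1: components of {Base} -> Widget = 1*4 = 4.
Iteration 2: components of {Widget} -> Clip = 4*5 = 20, Gear = 4*4 = 16.
Iteration 3: components of {Clip,Gear} -> Bracket = 20*2 = 40, Cap = 16*1 = 16.
Iteration 4: no further components; recursion stops.

Base, Bracket, Cap, Clip, Gear, Widget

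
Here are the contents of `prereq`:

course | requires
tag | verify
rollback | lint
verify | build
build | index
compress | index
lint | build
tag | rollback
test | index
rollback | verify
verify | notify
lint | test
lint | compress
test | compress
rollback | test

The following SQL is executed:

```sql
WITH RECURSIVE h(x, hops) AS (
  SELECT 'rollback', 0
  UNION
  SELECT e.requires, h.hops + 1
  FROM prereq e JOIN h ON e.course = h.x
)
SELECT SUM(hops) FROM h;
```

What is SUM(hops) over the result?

23

Base: (rollback, hops=0).
Iteration 1: edges from {rollback} -> (lint, hops=1), (test, hops=1), (verify, hops=1).
Iteration 2: edges from {lint,test,verify} -> (build, hops=2), (compress, hops=2), (index, hops=2), (notify, hops=2), (test, hops=2). [UNION drops 2 duplicate row(s)]
Iteration 3: edges from {build,compress,index,notify,test} -> (compress, hops=3), (index, hops=3). [UNION drops 2 duplicate row(s)]
Iteration 4: edges from {compress,index} -> (index, hops=4).
Iteration 5: no outgoing edges from {index}; recursion stops.
SUM(hops) = 0 + 1 + 1 + 1 + 2 + 2 + 2 + 2 + 2 + 3 + 3 + 4 = 23.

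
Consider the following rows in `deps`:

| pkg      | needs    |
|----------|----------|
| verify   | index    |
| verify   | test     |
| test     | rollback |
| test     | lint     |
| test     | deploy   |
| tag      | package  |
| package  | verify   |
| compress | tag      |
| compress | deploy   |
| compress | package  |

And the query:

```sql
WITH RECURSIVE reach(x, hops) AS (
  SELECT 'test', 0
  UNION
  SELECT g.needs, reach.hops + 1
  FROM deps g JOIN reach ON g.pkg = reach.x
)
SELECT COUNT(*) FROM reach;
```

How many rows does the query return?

4

Base: (test, hops=0).
Iteration 1: edges from {test} -> (deploy, hops=1), (lint, hops=1), (rollback, hops=1).
Iteration 2: no outgoing edges from {deploy,lint,rollback}; recursion stops.
Total rows emitted: 4.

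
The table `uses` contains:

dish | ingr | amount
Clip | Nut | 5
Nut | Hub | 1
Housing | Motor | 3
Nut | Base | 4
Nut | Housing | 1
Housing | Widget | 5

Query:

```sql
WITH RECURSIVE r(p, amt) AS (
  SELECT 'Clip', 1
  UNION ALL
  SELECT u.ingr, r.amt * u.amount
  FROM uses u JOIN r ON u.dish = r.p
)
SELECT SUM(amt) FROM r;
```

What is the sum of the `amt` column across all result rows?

76

Base: (Clip, amt=1).
Iteration 1: components of {Clip} -> Nut = 1*5 = 5.
Iteration 2: components of {Nut} -> Base = 5*4 = 20, Housing = 5*1 = 5, Hub = 5*1 = 5.
Iteration 3: components of {Base,Housing,Hub} -> Motor = 5*3 = 15, Widget = 5*5 = 25.
Iteration 4: no further components; recursion stops.
SUM(amt) = 1 + 5 + 20 + 5 + 5 + 15 + 25 = 76.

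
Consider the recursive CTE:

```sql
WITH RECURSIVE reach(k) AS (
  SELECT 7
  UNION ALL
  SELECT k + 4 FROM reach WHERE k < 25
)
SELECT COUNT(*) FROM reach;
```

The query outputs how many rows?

6

Base: k=7.
Iteration 1: 7 < 25 holds -> k = 7 + 4 = 11.
Iteration 2: 11 < 25 holds -> k = 11 + 4 = 15.
Iteration 3: 15 < 25 holds -> k = 15 + 4 = 19.
Iteration 4: 19 < 25 holds -> k = 19 + 4 = 23.
Iteration 5: 23 < 25 holds -> k = 23 + 4 = 27.
Iteration 6: 27 < 25 fails; recursion stops.
Total rows emitted: 6.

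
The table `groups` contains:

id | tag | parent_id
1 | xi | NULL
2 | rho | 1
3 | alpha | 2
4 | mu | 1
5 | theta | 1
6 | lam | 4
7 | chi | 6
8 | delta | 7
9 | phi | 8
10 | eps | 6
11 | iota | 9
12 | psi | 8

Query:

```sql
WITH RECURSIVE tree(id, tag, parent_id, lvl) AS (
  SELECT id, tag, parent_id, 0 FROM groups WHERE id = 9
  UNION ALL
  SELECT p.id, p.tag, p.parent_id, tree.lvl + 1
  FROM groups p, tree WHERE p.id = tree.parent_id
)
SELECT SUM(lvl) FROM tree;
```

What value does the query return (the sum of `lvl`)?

15

Base: id=9 (phi), parent_id=8, lvl 0.
Iteration 1: join on id=8 -> delta (id 8, parent_id=7, lvl 1).
Iteration 2: join on id=7 -> chi (id 7, parent_id=6, lvl 2).
Iteration 3: join on id=6 -> lam (id 6, parent_id=4, lvl 3).
Iteration 4: join on id=4 -> mu (id 4, parent_id=1, lvl 4).
Iteration 5: join on id=1 -> xi (id 1, parent_id=NULL, lvl 5).
Iteration 6: parent_id is NULL; no match; recursion stops.
SUM(lvl) = 0 + 1 + 2 + 3 + 4 + 5 = 15.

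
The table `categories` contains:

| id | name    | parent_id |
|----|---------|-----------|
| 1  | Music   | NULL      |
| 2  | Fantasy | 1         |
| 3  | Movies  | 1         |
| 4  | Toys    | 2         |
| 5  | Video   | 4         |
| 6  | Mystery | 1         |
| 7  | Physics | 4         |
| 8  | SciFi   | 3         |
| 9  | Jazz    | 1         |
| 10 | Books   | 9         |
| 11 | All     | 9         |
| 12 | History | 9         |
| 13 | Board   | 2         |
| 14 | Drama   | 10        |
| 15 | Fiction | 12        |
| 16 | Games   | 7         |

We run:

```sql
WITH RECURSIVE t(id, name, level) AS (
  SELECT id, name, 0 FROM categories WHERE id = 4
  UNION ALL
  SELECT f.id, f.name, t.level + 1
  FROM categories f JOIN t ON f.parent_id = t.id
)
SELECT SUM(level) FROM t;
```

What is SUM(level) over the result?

Base: id=4 (Toys) at level 0.
Iteration 1: rows with parent_id in {4} -> Video (id 5, level 1), Physics (id 7, level 1).
Iteration 2: rows with parent_id in {5,7} -> Games (id 16, level 2).
Iteration 3: no rows with parent_id in {16}; recursion stops.
SUM(level) = 0 + 1 + 1 + 2 = 4.

4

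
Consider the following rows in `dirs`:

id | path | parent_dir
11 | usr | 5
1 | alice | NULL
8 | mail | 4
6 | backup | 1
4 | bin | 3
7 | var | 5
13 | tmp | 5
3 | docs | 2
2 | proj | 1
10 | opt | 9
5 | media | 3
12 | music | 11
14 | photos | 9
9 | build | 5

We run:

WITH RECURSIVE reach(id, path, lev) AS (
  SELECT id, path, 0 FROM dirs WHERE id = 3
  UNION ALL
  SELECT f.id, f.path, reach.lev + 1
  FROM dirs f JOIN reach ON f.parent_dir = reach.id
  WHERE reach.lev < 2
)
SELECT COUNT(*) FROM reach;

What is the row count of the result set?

8

Base: id=3 (docs) at lev 0.
Iteration 1: rows with parent_dir in {3} -> bin (id 4, lev 1), media (id 5, lev 1).
Iteration 2: rows with parent_dir in {4,5} -> var (id 7, lev 2), mail (id 8, lev 2), build (id 9, lev 2), usr (id 11, lev 2), tmp (id 13, lev 2).
Iteration 3: lev < 2 fails for all current rows; recursion stops.
Total rows emitted: 8.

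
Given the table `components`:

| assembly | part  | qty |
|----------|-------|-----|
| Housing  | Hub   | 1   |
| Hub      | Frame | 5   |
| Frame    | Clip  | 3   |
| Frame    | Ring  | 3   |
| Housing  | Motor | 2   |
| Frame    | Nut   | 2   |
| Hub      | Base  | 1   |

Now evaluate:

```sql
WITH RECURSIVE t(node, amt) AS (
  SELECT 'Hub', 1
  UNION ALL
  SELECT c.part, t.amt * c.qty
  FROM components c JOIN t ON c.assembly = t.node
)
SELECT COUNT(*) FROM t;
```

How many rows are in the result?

6

Base: (Hub, amt=1).
Iteration 1: components of {Hub} -> Base = 1*1 = 1, Frame = 1*5 = 5.
Iteration 2: components of {Base,Frame} -> Clip = 5*3 = 15, Nut = 5*2 = 10, Ring = 5*3 = 15.
Iteration 3: no further components; recursion stops.
Total rows emitted: 6.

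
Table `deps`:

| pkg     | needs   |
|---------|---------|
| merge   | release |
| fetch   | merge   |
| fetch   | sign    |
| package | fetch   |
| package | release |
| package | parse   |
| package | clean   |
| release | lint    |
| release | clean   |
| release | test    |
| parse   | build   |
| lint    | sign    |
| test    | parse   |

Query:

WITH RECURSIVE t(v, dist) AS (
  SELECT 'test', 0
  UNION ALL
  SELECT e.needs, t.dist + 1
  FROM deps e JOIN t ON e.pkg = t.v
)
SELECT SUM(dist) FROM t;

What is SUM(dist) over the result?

3

Base: (test, dist=0).
Iteration 1: edges from {test} -> (parse, dist=1).
Iteration 2: edges from {parse} -> (build, dist=2).
Iteration 3: no outgoing edges from {build}; recursion stops.
SUM(dist) = 0 + 1 + 2 = 3.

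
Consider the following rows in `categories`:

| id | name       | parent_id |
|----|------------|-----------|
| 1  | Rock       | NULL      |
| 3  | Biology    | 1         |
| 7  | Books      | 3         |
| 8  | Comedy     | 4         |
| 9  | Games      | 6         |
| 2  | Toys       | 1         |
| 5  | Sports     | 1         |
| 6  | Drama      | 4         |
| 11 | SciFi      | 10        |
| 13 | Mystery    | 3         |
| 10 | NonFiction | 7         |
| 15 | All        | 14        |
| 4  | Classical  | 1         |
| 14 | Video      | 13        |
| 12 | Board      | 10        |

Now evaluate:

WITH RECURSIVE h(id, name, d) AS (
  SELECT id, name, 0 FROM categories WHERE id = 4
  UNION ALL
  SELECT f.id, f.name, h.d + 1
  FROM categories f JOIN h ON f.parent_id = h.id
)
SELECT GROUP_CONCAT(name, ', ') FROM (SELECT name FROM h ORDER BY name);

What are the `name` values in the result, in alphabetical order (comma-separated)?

Classical, Comedy, Drama, Games

Base: id=4 (Classical) at d 0.
Iteration 1: rows with parent_id in {4} -> Drama (id 6, d 1), Comedy (id 8, d 1).
Iteration 2: rows with parent_id in {6,8} -> Games (id 9, d 2).
Iteration 3: no rows with parent_id in {9}; recursion stops.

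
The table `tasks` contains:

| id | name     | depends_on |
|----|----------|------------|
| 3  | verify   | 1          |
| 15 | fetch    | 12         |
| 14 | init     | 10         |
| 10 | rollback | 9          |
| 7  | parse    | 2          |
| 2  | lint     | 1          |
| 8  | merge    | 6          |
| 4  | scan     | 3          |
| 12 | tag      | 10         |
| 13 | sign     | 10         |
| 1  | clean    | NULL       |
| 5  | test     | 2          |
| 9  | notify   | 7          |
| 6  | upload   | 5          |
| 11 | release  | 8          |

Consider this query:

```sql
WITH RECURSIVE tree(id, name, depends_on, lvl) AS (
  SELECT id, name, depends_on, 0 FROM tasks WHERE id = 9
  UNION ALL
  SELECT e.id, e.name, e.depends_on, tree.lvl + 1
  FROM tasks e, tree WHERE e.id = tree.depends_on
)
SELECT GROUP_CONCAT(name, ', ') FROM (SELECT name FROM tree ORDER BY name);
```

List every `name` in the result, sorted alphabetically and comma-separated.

clean, lint, notify, parse

Base: id=9 (notify), depends_on=7, lvl 0.
Iteration 1: join on id=7 -> parse (id 7, depends_on=2, lvl 1).
Iteration 2: join on id=2 -> lint (id 2, depends_on=1, lvl 2).
Iteration 3: join on id=1 -> clean (id 1, depends_on=NULL, lvl 3).
Iteration 4: depends_on is NULL; no match; recursion stops.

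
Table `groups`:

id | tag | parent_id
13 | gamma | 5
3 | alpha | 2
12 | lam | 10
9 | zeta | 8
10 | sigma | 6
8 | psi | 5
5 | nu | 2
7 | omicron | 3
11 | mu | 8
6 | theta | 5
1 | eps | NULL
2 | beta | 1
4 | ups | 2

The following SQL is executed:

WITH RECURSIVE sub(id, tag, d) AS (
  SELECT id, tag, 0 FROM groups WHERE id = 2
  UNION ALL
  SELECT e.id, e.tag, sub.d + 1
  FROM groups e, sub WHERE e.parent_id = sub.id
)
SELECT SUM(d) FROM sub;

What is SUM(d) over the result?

Base: id=2 (beta) at d 0.
Iteration 1: rows with parent_id in {2} -> alpha (id 3, d 1), ups (id 4, d 1), nu (id 5, d 1).
Iteration 2: rows with parent_id in {3,4,5} -> theta (id 6, d 2), omicron (id 7, d 2), psi (id 8, d 2), gamma (id 13, d 2).
Iteration 3: rows with parent_id in {6,7,8,13} -> zeta (id 9, d 3), sigma (id 10, d 3), mu (id 11, d 3).
Iteration 4: rows with parent_id in {9,10,11} -> lam (id 12, d 4).
Iteration 5: no rows with parent_id in {12}; recursion stops.
SUM(d) = 0 + 1 + 1 + 1 + 2 + 2 + 2 + 2 + 3 + 3 + 3 + 4 = 24.

24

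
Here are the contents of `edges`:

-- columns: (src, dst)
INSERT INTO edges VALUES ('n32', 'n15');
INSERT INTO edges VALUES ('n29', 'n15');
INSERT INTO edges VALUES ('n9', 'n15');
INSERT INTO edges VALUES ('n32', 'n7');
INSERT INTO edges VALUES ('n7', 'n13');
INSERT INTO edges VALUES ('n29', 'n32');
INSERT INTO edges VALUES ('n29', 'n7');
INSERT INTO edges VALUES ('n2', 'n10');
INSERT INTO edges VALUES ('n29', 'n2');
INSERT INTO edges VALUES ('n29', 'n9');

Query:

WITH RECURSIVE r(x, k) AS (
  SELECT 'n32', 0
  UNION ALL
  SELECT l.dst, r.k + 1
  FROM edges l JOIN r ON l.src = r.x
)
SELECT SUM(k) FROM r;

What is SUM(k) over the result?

4

Base: (n32, k=0).
Iteration 1: edges from {n32} -> (n15, k=1), (n7, k=1).
Iteration 2: edges from {n15,n7} -> (n13, k=2).
Iteration 3: no outgoing edges from {n13}; recursion stops.
SUM(k) = 0 + 1 + 1 + 2 = 4.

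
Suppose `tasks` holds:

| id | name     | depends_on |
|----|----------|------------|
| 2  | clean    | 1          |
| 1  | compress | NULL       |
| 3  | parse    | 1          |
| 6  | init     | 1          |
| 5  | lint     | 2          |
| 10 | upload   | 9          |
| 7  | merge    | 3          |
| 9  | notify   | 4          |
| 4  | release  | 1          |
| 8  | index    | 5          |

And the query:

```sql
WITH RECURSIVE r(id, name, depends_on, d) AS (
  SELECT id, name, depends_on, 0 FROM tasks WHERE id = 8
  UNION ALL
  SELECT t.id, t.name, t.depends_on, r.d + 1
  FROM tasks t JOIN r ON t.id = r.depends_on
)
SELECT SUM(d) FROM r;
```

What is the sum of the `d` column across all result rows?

Base: id=8 (index), depends_on=5, d 0.
Iteration 1: join on id=5 -> lint (id 5, depends_on=2, d 1).
Iteration 2: join on id=2 -> clean (id 2, depends_on=1, d 2).
Iteration 3: join on id=1 -> compress (id 1, depends_on=NULL, d 3).
Iteration 4: depends_on is NULL; no match; recursion stops.
SUM(d) = 0 + 1 + 2 + 3 = 6.

6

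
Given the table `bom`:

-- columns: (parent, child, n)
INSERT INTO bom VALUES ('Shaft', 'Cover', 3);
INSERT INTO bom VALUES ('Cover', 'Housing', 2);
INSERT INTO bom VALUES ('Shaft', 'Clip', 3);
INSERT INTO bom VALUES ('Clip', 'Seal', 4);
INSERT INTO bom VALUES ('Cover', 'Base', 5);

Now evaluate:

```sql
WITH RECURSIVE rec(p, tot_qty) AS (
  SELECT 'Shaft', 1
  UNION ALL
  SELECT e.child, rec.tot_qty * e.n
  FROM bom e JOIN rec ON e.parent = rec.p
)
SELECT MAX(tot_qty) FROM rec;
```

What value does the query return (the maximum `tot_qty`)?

Base: (Shaft, tot_qty=1).
Iteration 1: components of {Shaft} -> Clip = 1*3 = 3, Cover = 1*3 = 3.
Iteration 2: components of {Clip,Cover} -> Base = 3*5 = 15, Housing = 3*2 = 6, Seal = 3*4 = 12.
Iteration 3: no further components; recursion stops.
tot_qty values: 1, 3, 3, 6, 15, 12; the maximum is 15.

15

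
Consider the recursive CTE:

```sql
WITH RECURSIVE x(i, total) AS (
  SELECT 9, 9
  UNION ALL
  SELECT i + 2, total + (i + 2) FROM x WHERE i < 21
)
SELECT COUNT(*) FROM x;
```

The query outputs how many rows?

Base: i=9, total=9.
Iteration 1: 9 < 21 holds -> i = 9 + 2 = 11, total = 9 + 11 = 20.
Iteration 2: 11 < 21 holds -> i = 11 + 2 = 13, total = 20 + 13 = 33.
Iteration 3: 13 < 21 holds -> i = 13 + 2 = 15, total = 33 + 15 = 48.
Iteration 4: 15 < 21 holds -> i = 15 + 2 = 17, total = 48 + 17 = 65.
Iteration 5: 17 < 21 holds -> i = 17 + 2 = 19, total = 65 + 19 = 84.
Iteration 6: 19 < 21 holds -> i = 19 + 2 = 21, total = 84 + 21 = 105.
Iteration 7: 21 < 21 fails; recursion stops.
Total rows emitted: 7.

7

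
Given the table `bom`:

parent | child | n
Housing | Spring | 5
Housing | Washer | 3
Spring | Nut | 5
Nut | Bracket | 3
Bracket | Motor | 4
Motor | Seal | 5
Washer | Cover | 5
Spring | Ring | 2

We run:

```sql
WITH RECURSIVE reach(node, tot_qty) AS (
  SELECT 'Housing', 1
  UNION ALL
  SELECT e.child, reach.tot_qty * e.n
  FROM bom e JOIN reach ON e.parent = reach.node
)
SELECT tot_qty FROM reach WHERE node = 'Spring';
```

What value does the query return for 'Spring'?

Base: (Housing, tot_qty=1).
Iteration 1: components of {Housing} -> Spring = 1*5 = 5, Washer = 1*3 = 3.
Iteration 2: components of {Spring,Washer} -> Cover = 3*5 = 15, Nut = 5*5 = 25, Ring = 5*2 = 10.
Iteration 3: components of {Cover,Nut,Ring} -> Bracket = 25*3 = 75.
Iteration 4: components of {Bracket} -> Motor = 75*4 = 300.
Iteration 5: components of {Motor} -> Seal = 300*5 = 1500.
Iteration 6: no further components; recursion stops.

5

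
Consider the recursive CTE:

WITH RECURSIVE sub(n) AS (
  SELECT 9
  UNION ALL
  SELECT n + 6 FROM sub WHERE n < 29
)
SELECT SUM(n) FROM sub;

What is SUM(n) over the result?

105

Base: n=9.
Iteration 1: 9 < 29 holds -> n = 9 + 6 = 15.
Iteration 2: 15 < 29 holds -> n = 15 + 6 = 21.
Iteration 3: 21 < 29 holds -> n = 21 + 6 = 27.
Iteration 4: 27 < 29 holds -> n = 27 + 6 = 33.
Iteration 5: 33 < 29 fails; recursion stops.
SUM(n) = 9 + 15 + 21 + 27 + 33 = 105.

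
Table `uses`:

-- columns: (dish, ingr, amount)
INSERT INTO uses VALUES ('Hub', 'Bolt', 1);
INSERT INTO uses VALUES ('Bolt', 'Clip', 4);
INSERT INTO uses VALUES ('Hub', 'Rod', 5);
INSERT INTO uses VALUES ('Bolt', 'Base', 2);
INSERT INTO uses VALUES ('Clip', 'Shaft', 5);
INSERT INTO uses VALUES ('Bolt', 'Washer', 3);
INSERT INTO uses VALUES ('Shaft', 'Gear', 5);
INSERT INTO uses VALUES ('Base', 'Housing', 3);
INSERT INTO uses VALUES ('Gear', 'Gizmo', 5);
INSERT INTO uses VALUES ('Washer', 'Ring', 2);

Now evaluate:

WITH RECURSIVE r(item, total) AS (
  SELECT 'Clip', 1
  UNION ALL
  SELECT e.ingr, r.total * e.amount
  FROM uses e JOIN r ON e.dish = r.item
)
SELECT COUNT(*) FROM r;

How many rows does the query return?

4

Base: (Clip, total=1).
Iteration 1: components of {Clip} -> Shaft = 1*5 = 5.
Iteration 2: components of {Shaft} -> Gear = 5*5 = 25.
Iteration 3: components of {Gear} -> Gizmo = 25*5 = 125.
Iteration 4: no further components; recursion stops.
Total rows emitted: 4.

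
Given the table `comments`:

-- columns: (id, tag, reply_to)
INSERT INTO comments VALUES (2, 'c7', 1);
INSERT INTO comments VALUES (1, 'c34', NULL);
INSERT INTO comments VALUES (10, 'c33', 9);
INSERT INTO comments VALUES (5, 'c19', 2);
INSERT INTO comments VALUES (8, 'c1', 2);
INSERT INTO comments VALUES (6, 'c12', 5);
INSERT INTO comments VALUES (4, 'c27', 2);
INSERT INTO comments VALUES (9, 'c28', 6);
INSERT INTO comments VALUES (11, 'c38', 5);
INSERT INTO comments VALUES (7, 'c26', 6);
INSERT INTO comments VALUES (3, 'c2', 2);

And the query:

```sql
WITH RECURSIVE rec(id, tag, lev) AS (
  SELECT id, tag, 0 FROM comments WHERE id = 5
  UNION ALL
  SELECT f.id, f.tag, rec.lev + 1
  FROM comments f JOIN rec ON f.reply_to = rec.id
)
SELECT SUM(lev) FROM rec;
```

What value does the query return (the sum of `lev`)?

9

Base: id=5 (c19) at lev 0.
Iteration 1: rows with reply_to in {5} -> c12 (id 6, lev 1), c38 (id 11, lev 1).
Iteration 2: rows with reply_to in {6,11} -> c26 (id 7, lev 2), c28 (id 9, lev 2).
Iteration 3: rows with reply_to in {7,9} -> c33 (id 10, lev 3).
Iteration 4: no rows with reply_to in {10}; recursion stops.
SUM(lev) = 0 + 1 + 1 + 2 + 2 + 3 = 9.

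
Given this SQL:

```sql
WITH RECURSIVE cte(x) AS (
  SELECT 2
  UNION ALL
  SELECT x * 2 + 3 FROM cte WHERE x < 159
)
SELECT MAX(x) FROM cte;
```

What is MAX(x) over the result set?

Base: x=2.
Iteration 1: 2 < 159 holds -> x = 2 * 2 + 3 = 7.
Iteration 2: 7 < 159 holds -> x = 7 * 2 + 3 = 17.
Iteration 3: 17 < 159 holds -> x = 17 * 2 + 3 = 37.
Iteration 4: 37 < 159 holds -> x = 37 * 2 + 3 = 77.
Iteration 5: 77 < 159 holds -> x = 77 * 2 + 3 = 157.
Iteration 6: 157 < 159 holds -> x = 157 * 2 + 3 = 317.
Iteration 7: 317 < 159 fails; recursion stops.
x values: 2, 7, 17, 37, 77, 157, 317; the maximum is 317.

317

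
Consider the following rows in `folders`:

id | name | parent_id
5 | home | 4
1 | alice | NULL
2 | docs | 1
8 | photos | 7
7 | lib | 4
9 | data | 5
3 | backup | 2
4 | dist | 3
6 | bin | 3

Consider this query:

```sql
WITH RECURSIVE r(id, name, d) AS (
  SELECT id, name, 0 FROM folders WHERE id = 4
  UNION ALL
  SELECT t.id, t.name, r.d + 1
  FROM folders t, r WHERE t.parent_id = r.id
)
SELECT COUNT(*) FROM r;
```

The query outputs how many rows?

5

Base: id=4 (dist) at d 0.
Iteration 1: rows with parent_id in {4} -> home (id 5, d 1), lib (id 7, d 1).
Iteration 2: rows with parent_id in {5,7} -> photos (id 8, d 2), data (id 9, d 2).
Iteration 3: no rows with parent_id in {8,9}; recursion stops.
Total rows emitted: 5.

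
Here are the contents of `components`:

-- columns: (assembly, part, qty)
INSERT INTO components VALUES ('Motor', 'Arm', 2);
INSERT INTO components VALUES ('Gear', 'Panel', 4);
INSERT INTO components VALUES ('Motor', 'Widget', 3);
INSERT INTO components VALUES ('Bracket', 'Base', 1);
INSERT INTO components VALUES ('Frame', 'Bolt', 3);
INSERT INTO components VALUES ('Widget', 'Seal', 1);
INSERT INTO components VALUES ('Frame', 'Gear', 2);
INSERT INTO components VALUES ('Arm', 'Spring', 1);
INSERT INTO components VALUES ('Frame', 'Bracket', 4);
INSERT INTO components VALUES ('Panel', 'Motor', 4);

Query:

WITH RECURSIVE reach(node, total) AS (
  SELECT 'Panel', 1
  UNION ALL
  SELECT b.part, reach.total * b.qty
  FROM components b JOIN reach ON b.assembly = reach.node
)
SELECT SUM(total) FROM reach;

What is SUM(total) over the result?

45

Base: (Panel, total=1).
Iteration 1: components of {Panel} -> Motor = 1*4 = 4.
Iteration 2: components of {Motor} -> Arm = 4*2 = 8, Widget = 4*3 = 12.
Iteration 3: components of {Arm,Widget} -> Seal = 12*1 = 12, Spring = 8*1 = 8.
Iteration 4: no further components; recursion stops.
SUM(total) = 1 + 4 + 12 + 8 + 12 + 8 = 45.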